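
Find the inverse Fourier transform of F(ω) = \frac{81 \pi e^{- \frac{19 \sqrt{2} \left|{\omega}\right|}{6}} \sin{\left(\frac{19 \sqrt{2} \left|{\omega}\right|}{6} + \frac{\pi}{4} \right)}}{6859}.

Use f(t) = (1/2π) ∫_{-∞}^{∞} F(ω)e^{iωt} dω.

f(t) = \frac{3}{t^{4} + \frac{130321}{81}}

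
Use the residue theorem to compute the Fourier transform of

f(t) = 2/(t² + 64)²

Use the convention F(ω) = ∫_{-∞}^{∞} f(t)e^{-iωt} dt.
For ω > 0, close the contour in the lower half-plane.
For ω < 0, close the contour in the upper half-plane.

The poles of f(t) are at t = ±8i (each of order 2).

Let g(z) = f(z)e^{-iωz}; for large |z| the factor e^{-iωz} decays in the lower half-plane when ω > 0 and in the upper half-plane when ω < 0.

Case ω > 0 (lower half-plane, clockwise contour ⇒ F(ω) = -2πi·ΣRes):
  Res_{z = - 8 i} g(z) = \frac{i \left(8 \omega + 1\right) e^{- 8 \omega}}{1024} (pole of order 2)
  F(ω) = -2πi·ΣRes = \frac{\pi \left(8 \omega + 1\right) e^{- 8 \omega}}{512}

Case ω < 0 (upper half-plane, counterclockwise contour ⇒ F(ω) = +2πi·ΣRes):
  Res_{z = 8 i} g(z) = \frac{i \left(8 \omega - 1\right) e^{8 \omega}}{1024} (pole of order 2)
  F(ω) = 2πi·ΣRes = \frac{\pi \left(1 - 8 \omega\right) e^{8 \omega}}{512}

Both cases combine into a single formula in |ω|:

F(ω) = \frac{\pi \left(8 \left|{\omega}\right| + 1\right) e^{- 8 \left|{\omega}\right|}}{512}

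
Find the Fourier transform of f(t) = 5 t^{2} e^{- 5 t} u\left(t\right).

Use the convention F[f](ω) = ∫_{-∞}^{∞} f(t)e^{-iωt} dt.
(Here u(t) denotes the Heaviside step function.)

F(ω) = \frac{10}{\left(i \omega + 5\right)^{3}}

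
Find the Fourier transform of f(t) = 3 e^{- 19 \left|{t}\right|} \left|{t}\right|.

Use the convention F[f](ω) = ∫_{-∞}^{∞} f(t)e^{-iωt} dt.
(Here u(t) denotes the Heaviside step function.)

F(ω) = \frac{6 \left(361 - \omega^{2}\right)}{\left(\omega^{2} + 361\right)^{2}}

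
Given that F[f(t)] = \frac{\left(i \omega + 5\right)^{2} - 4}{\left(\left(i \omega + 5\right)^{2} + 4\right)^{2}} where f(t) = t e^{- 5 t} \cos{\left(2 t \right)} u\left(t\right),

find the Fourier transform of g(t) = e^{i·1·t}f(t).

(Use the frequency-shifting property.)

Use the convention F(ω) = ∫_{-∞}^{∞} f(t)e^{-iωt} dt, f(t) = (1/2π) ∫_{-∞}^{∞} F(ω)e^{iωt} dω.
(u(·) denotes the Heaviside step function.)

F[g](ω) = \frac{\left(i \left(\omega - 1\right) + 5\right)^{2} - 4}{\left(\left(i \left(\omega - 1\right) + 5\right)^{2} + 4\right)^{2}}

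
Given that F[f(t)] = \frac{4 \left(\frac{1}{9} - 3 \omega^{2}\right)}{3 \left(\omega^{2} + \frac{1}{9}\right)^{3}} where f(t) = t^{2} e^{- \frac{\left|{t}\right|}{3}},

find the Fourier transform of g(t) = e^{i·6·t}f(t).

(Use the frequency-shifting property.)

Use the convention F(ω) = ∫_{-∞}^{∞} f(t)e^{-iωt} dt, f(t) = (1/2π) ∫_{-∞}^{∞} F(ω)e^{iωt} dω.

F[g](ω) = \frac{108 \left(1 - 27 \left(\omega - 6\right)^{2}\right)}{\left(9 \left(\omega - 6\right)^{2} + 1\right)^{3}}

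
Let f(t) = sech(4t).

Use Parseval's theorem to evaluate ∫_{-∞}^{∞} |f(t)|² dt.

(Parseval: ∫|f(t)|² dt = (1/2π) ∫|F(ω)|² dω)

∫|f(t)|² dt = \frac{1}{2}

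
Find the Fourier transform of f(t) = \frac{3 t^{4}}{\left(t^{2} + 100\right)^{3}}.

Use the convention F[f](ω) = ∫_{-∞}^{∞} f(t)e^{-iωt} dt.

F(ω) = \frac{3 \pi \left(100 \omega^{2} - 50 \left|{\omega}\right| + 3\right) e^{- 10 \left|{\omega}\right|}}{80}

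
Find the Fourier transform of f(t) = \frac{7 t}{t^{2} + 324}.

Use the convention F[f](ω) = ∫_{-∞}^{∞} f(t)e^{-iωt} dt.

F(ω) = - 7 i \pi e^{- 18 \left|{\omega}\right|} \operatorname{sign}{\left(\omega \right)}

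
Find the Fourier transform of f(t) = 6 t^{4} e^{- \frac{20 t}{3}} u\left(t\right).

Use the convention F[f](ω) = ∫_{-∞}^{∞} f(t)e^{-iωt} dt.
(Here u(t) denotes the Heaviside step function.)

F(ω) = \frac{34992}{\left(3 i \omega + 20\right)^{5}}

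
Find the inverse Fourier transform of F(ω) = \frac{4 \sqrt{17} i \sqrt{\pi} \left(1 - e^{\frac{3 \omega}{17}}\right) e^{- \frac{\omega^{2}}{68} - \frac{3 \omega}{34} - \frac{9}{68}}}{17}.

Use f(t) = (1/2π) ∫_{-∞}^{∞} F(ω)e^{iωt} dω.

f(t) = 8 e^{- 17 t^{2}} \sin{\left(3 t \right)}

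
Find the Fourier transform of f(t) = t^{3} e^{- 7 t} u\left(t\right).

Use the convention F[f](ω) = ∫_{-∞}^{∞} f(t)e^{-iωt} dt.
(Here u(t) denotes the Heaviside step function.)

F(ω) = \frac{6}{\left(i \omega + 7\right)^{4}}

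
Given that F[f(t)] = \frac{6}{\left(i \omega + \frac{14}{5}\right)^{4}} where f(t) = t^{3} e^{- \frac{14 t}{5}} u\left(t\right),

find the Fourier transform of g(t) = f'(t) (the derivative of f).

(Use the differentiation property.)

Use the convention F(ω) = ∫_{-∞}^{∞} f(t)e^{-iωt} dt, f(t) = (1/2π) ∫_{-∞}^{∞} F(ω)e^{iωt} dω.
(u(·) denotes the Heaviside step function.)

F[g](ω) = \frac{3750 i \omega}{\left(5 i \omega + 14\right)^{4}}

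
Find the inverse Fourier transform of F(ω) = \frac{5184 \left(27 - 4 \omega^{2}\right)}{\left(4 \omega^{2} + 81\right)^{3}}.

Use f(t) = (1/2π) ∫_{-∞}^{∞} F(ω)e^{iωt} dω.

f(t) = 6 t^{2} e^{- \frac{9 \left|{t}\right|}{2}}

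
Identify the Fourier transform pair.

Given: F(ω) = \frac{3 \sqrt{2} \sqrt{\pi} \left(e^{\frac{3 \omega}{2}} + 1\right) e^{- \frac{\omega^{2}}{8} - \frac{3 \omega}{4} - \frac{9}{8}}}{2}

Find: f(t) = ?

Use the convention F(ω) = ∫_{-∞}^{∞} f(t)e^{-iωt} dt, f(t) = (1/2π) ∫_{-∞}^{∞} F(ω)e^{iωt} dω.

f(t) = 6 e^{- 2 t^{2}} \cos{\left(3 t \right)}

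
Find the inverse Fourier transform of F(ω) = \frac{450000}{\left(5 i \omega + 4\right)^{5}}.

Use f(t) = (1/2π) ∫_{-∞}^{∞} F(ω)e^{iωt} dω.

f(t) = 6 t^{4} e^{- \frac{4 t}{5}} u\left(t\right)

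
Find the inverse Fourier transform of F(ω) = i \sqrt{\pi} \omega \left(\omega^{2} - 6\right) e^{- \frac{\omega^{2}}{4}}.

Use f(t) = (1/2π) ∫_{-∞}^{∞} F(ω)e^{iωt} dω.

f(t) = 8 t^{3} e^{- t^{2}}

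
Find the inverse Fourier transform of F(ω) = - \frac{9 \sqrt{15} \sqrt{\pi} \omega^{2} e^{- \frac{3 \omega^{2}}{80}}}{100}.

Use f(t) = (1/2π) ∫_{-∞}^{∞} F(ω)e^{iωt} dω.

f(t) = 6 \left(\frac{80 t^{2}}{3} - 2\right) e^{- \frac{20 t^{2}}{3}}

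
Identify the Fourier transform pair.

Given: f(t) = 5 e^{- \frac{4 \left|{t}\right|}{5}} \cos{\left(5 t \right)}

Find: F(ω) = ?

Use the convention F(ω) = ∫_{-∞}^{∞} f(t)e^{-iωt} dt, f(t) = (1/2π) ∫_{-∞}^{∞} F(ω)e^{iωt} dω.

F(ω) = \frac{200 \left(25 \omega^{2} + 641\right)}{625 \omega^{4} - 30450 \omega^{2} + 410881}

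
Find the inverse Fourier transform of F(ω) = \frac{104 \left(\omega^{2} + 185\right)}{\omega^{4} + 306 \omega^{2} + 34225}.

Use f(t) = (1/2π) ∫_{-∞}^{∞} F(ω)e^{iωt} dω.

f(t) = 4 e^{- 13 \left|{t}\right|} \cos{\left(4 \left|{t}\right| \right)}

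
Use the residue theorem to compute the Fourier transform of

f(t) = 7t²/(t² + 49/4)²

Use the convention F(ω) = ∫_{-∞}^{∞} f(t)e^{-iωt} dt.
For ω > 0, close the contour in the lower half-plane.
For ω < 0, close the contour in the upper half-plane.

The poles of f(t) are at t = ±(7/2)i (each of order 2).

Let g(z) = f(z)e^{-iωz}; for large |z| the factor e^{-iωz} decays in the lower half-plane when ω > 0 and in the upper half-plane when ω < 0.

Case ω > 0 (lower half-plane, clockwise contour ⇒ F(ω) = -2πi·ΣRes):
  Res_{z = - \frac{7 i}{2}} g(z) = \frac{i \left(2 - 7 \omega\right) e^{- \frac{7 \omega}{2}}}{4} (pole of order 2)
  F(ω) = -2πi·ΣRes = \frac{\pi \left(2 - 7 \omega\right) e^{- \frac{7 \omega}{2}}}{2}

Case ω < 0 (upper half-plane, counterclockwise contour ⇒ F(ω) = +2πi·ΣRes):
  Res_{z = \frac{7 i}{2}} g(z) = \frac{i \left(- 7 \omega - 2\right) e^{\frac{7 \omega}{2}}}{4} (pole of order 2)
  F(ω) = 2πi·ΣRes = \frac{\pi \left(7 \omega + 2\right) e^{\frac{7 \omega}{2}}}{2}

Both cases combine into a single formula in |ω|:

F(ω) = \frac{\pi \left(2 - 7 \left|{\omega}\right|\right) e^{- \frac{7 \left|{\omega}\right|}{2}}}{2}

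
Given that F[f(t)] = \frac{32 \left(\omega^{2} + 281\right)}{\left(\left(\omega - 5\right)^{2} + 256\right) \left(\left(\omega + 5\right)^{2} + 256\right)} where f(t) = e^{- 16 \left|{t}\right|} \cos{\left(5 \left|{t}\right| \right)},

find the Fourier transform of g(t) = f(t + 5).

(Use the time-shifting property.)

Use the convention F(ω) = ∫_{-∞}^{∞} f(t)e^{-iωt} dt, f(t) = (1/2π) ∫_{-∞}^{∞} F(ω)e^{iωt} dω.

F[g](ω) = \frac{32 \left(\omega^{2} + 281\right) e^{5 i \omega}}{\omega^{4} + 462 \omega^{2} + 78961}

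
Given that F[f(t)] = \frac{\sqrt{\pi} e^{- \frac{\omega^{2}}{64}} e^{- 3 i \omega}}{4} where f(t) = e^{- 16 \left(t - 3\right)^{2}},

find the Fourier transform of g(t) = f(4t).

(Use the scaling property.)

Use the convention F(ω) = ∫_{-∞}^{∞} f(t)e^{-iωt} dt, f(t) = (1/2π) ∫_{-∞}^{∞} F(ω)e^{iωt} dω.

F[g](ω) = \frac{\sqrt{\pi} e^{- \frac{\omega \left(\omega + 768 i\right)}{1024}}}{16}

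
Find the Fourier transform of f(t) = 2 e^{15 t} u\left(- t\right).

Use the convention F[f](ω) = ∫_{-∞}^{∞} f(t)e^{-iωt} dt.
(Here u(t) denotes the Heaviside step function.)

F(ω) = - \frac{2}{i \omega - 15}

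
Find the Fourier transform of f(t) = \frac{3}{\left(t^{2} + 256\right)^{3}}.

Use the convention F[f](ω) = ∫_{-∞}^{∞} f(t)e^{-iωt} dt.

F(ω) = \frac{3 \pi \left(256 \omega^{2} + 48 \left|{\omega}\right| + 3\right) e^{- 16 \left|{\omega}\right|}}{8388608}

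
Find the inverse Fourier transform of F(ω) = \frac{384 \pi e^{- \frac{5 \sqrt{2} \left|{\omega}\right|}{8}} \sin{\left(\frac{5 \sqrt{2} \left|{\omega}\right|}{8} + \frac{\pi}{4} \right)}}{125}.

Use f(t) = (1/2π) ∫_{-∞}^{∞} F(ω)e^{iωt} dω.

f(t) = \frac{6}{t^{4} + \frac{625}{256}}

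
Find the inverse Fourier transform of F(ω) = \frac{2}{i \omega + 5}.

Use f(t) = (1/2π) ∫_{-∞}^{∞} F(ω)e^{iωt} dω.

f(t) = 2 e^{- 5 t} u\left(t\right)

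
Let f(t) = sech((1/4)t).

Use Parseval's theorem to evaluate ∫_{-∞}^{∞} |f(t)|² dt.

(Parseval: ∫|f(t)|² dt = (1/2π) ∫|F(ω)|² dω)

∫|f(t)|² dt = 8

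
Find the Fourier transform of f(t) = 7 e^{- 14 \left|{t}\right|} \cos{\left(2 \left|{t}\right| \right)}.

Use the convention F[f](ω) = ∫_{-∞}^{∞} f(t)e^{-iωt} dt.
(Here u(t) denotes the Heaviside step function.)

F(ω) = \frac{196 \left(\omega^{2} + 200\right)}{\omega^{4} + 384 \omega^{2} + 40000}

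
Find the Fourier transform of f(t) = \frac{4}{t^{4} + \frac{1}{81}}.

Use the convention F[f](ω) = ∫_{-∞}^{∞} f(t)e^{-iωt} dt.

F(ω) = 108 \pi e^{- \frac{\sqrt{2} \left|{\omega}\right|}{6}} \sin{\left(\frac{\sqrt{2} \left|{\omega}\right|}{6} + \frac{\pi}{4} \right)}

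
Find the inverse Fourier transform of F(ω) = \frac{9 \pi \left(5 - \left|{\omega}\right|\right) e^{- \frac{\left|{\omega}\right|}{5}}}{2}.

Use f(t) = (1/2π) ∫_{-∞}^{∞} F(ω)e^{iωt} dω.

f(t) = \frac{9 t^{2}}{\left(t^{2} + \frac{1}{25}\right)^{2}}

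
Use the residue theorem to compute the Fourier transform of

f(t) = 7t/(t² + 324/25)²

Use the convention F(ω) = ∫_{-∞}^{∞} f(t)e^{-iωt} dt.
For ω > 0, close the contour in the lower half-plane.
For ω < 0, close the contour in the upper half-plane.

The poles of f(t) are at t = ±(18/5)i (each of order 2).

Let g(z) = f(z)e^{-iωz}; for large |z| the factor e^{-iωz} decays in the lower half-plane when ω > 0 and in the upper half-plane when ω < 0.

Case ω > 0 (lower half-plane, clockwise contour ⇒ F(ω) = -2πi·ΣRes):
  Res_{z = - \frac{18 i}{5}} g(z) = \frac{35 \omega e^{- \frac{18 \omega}{5}}}{72} (pole of order 2)
  F(ω) = -2πi·ΣRes = - \frac{35 i \pi \omega e^{- \frac{18 \omega}{5}}}{36}

Case ω < 0 (upper half-plane, counterclockwise contour ⇒ F(ω) = +2πi·ΣRes):
  Res_{z = \frac{18 i}{5}} g(z) = - \frac{35 \omega e^{\frac{18 \omega}{5}}}{72} (pole of order 2)
  F(ω) = 2πi·ΣRes = - \frac{35 i \pi \omega e^{\frac{18 \omega}{5}}}{36}

Both cases combine into a single formula in |ω|:

F(ω) = - \frac{35 i \pi \omega e^{- \frac{18 \left|{\omega}\right|}{5}}}{36}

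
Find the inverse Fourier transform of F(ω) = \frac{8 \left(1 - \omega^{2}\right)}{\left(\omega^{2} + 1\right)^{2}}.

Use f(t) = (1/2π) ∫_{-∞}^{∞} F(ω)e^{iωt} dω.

f(t) = 4 e^{- \left|{t}\right|} \left|{t}\right|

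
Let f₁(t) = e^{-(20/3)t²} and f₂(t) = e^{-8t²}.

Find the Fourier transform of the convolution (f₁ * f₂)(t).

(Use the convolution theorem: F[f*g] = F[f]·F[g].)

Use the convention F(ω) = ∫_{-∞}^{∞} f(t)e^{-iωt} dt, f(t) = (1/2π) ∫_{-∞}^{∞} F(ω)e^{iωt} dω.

F[f₁*f₂](ω) = \frac{\sqrt{30} \pi e^{- \frac{11 \omega^{2}}{160}}}{40}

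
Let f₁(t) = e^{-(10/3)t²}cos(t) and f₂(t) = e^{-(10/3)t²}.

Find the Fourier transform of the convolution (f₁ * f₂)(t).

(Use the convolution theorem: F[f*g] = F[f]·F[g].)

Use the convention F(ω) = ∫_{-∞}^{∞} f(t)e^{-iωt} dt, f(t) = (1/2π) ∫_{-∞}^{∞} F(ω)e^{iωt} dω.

F[f₁*f₂](ω) = \frac{3 \pi \left(e^{\frac{3 \omega}{10}} + 1\right) e^{- \frac{3 \omega^{2}}{20} - \frac{3 \omega}{20} - \frac{3}{40}}}{20}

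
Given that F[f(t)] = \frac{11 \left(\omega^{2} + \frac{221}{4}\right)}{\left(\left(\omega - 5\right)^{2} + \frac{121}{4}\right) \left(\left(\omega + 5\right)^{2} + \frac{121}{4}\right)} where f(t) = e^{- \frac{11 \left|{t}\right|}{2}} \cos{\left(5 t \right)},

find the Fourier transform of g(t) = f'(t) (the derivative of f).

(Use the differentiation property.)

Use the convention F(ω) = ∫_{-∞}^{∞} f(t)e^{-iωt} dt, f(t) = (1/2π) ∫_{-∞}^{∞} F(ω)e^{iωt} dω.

F[g](ω) = \frac{44 i \omega \left(4 \omega^{2} + 221\right)}{16 \omega^{4} + 168 \omega^{2} + 48841}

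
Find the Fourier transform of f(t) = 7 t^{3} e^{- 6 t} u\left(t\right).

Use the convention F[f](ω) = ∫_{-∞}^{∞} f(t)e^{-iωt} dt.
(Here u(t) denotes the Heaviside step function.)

F(ω) = \frac{42}{\left(i \omega + 6\right)^{4}}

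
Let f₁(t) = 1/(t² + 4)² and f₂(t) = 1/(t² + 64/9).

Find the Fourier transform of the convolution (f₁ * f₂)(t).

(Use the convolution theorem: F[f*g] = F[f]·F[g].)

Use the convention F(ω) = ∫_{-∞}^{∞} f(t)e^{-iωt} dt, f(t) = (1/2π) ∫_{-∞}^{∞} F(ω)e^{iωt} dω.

F[f₁*f₂](ω) = \frac{3 \pi^{2} \left(2 \left|{\omega}\right| + 1\right) e^{- \frac{14 \left|{\omega}\right|}{3}}}{128}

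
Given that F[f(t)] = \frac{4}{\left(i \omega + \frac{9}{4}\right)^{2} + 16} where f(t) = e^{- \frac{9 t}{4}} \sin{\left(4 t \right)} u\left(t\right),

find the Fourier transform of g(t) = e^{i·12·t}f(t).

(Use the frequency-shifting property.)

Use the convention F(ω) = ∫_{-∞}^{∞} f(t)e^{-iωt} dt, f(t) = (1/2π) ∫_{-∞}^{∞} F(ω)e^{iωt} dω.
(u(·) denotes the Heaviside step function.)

F[g](ω) = \frac{64}{\left(4 i \left(\omega - 12\right) + 9\right)^{2} + 256}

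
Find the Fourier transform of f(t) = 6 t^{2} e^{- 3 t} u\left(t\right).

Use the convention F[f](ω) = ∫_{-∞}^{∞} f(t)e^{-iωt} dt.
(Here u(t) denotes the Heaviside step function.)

F(ω) = \frac{12}{\left(i \omega + 3\right)^{3}}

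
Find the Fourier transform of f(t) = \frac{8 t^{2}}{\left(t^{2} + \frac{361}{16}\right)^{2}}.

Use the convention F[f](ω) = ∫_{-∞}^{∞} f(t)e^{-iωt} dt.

F(ω) = \frac{4 \pi \left(4 - 19 \left|{\omega}\right|\right) e^{- \frac{19 \left|{\omega}\right|}{4}}}{19}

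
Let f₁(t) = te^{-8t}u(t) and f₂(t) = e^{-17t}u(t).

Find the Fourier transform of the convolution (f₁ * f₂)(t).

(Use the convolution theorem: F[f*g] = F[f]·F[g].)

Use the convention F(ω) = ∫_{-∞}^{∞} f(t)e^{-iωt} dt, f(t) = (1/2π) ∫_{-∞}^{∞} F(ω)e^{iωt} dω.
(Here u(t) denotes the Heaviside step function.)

F[f₁*f₂](ω) = \frac{1}{\left(i \omega + 8\right)^{2} \left(i \omega + 17\right)}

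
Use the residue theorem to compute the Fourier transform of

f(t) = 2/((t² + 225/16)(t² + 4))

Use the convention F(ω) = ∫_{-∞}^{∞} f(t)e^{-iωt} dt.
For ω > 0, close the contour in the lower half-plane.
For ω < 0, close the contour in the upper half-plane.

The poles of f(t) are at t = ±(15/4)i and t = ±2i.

Let g(z) = f(z)e^{-iωz}; for large |z| the factor e^{-iωz} decays in the lower half-plane when ω > 0 and in the upper half-plane when ω < 0.

Case ω > 0 (lower half-plane, clockwise contour ⇒ F(ω) = -2πi·ΣRes):
  Res_{z = - \frac{15 i}{4}} g(z) = - \frac{64 i e^{- \frac{15 \omega}{4}}}{2415}
  Res_{z = - 2 i} g(z) = \frac{8 i e^{- 2 \omega}}{161}
  F(ω) = -2πi·ΣRes = \frac{16 \pi e^{- 2 \omega}}{161} - \frac{128 \pi e^{- \frac{15 \omega}{4}}}{2415}

Case ω < 0 (upper half-plane, counterclockwise contour ⇒ F(ω) = +2πi·ΣRes):
  Res_{z = \frac{15 i}{4}} g(z) = \frac{64 i e^{\frac{15 \omega}{4}}}{2415}
  Res_{z = 2 i} g(z) = - \frac{8 i e^{2 \omega}}{161}
  F(ω) = 2πi·ΣRes = \frac{16 \pi \left(- 8 e^{\frac{15 \omega}{4}} + 15 e^{2 \omega}\right)}{2415}

Both cases combine into a single formula in |ω|:

F(ω) = \frac{16 \pi e^{- 2 \left|{\omega}\right|}}{161} - \frac{128 \pi e^{- \frac{15 \left|{\omega}\right|}{4}}}{2415}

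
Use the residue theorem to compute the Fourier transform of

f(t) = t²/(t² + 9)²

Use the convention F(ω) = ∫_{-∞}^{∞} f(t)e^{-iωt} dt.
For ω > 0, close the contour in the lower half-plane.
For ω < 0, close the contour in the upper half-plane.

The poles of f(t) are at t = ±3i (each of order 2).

Let g(z) = f(z)e^{-iωz}; for large |z| the factor e^{-iωz} decays in the lower half-plane when ω > 0 and in the upper half-plane when ω < 0.

Case ω > 0 (lower half-plane, clockwise contour ⇒ F(ω) = -2πi·ΣRes):
  Res_{z = - 3 i} g(z) = \frac{i \left(1 - 3 \omega\right) e^{- 3 \omega}}{12} (pole of order 2)
  F(ω) = -2πi·ΣRes = \frac{\pi \left(1 - 3 \omega\right) e^{- 3 \omega}}{6}

Case ω < 0 (upper half-plane, counterclockwise contour ⇒ F(ω) = +2πi·ΣRes):
  Res_{z = 3 i} g(z) = \frac{i \left(- 3 \omega - 1\right) e^{3 \omega}}{12} (pole of order 2)
  F(ω) = 2πi·ΣRes = \frac{\pi \left(3 \omega + 1\right) e^{3 \omega}}{6}

Both cases combine into a single formula in |ω|:

F(ω) = \frac{\pi \left(1 - 3 \left|{\omega}\right|\right) e^{- 3 \left|{\omega}\right|}}{6}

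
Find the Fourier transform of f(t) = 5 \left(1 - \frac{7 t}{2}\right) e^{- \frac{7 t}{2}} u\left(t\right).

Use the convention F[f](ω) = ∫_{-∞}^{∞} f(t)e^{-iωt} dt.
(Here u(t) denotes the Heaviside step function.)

F(ω) = \frac{20 i \omega}{- 4 \omega^{2} + 28 i \omega + 49}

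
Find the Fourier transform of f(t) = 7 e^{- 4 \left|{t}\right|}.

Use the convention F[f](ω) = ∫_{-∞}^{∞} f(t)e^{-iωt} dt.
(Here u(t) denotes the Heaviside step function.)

F(ω) = \frac{56}{\omega^{2} + 16}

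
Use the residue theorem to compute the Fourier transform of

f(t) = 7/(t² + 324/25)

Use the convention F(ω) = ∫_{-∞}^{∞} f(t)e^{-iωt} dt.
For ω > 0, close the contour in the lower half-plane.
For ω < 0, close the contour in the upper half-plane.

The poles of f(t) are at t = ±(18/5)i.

Let g(z) = f(z)e^{-iωz}; for large |z| the factor e^{-iωz} decays in the lower half-plane when ω > 0 and in the upper half-plane when ω < 0.

Case ω > 0 (lower half-plane, clockwise contour ⇒ F(ω) = -2πi·ΣRes):
  Res_{z = - \frac{18 i}{5}} g(z) = \frac{35 i e^{- \frac{18 \omega}{5}}}{36}
  F(ω) = -2πi·ΣRes = \frac{35 \pi e^{- \frac{18 \omega}{5}}}{18}

Case ω < 0 (upper half-plane, counterclockwise contour ⇒ F(ω) = +2πi·ΣRes):
  Res_{z = \frac{18 i}{5}} g(z) = - \frac{35 i e^{\frac{18 \omega}{5}}}{36}
  F(ω) = 2πi·ΣRes = \frac{35 \pi e^{\frac{18 \omega}{5}}}{18}

Both cases combine into a single formula in |ω|:

F(ω) = \frac{35 \pi e^{- \frac{18 \left|{\omega}\right|}{5}}}{18}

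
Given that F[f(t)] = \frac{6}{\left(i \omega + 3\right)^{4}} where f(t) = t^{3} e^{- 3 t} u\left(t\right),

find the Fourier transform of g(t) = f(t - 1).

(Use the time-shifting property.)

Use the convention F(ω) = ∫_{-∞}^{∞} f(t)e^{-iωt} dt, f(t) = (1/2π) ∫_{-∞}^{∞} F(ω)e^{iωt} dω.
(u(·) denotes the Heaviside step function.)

F[g](ω) = \frac{6 e^{- i \omega}}{\left(i \omega + 3\right)^{4}}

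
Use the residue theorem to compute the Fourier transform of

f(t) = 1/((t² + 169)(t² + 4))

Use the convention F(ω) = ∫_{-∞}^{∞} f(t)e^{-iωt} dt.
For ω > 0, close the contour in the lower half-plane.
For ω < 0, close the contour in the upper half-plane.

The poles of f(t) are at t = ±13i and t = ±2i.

Let g(z) = f(z)e^{-iωz}; for large |z| the factor e^{-iωz} decays in the lower half-plane when ω > 0 and in the upper half-plane when ω < 0.

Case ω > 0 (lower half-plane, clockwise contour ⇒ F(ω) = -2πi·ΣRes):
  Res_{z = - 13 i} g(z) = - \frac{i e^{- 13 \omega}}{4290}
  Res_{z = - 2 i} g(z) = \frac{i e^{- 2 \omega}}{660}
  F(ω) = -2πi·ΣRes = \frac{\pi \left(13 e^{11 \omega} - 2\right) e^{- 13 \omega}}{4290}

Case ω < 0 (upper half-plane, counterclockwise contour ⇒ F(ω) = +2πi·ΣRes):
  Res_{z = 13 i} g(z) = \frac{i e^{13 \omega}}{4290}
  Res_{z = 2 i} g(z) = - \frac{i e^{2 \omega}}{660}
  F(ω) = 2πi·ΣRes = \frac{\pi \left(13 - 2 e^{11 \omega}\right) e^{2 \omega}}{4290}

Both cases combine into a single formula in |ω|:

F(ω) = \frac{\pi \left(13 e^{11 \left|{\omega}\right|} - 2\right) e^{- 13 \left|{\omega}\right|}}{4290}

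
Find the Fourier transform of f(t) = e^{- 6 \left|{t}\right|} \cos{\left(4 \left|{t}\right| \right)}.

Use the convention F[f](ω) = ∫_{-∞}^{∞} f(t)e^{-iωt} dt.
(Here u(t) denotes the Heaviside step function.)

F(ω) = \frac{12 \left(\omega^{2} + 52\right)}{\omega^{4} + 40 \omega^{2} + 2704}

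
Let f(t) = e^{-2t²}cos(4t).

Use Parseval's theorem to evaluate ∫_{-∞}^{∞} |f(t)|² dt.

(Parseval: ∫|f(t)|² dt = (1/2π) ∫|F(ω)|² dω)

∫|f(t)|² dt = \frac{\sqrt{\pi} \left(1 + e^{4}\right)}{4 e^{4}}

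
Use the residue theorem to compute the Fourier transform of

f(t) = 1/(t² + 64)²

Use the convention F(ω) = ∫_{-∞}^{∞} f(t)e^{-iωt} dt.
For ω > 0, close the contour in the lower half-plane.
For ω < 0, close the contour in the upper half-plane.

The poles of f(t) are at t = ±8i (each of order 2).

Let g(z) = f(z)e^{-iωz}; for large |z| the factor e^{-iωz} decays in the lower half-plane when ω > 0 and in the upper half-plane when ω < 0.

Case ω > 0 (lower half-plane, clockwise contour ⇒ F(ω) = -2πi·ΣRes):
  Res_{z = - 8 i} g(z) = \frac{i \left(8 \omega + 1\right) e^{- 8 \omega}}{2048} (pole of order 2)
  F(ω) = -2πi·ΣRes = \frac{\pi \left(8 \omega + 1\right) e^{- 8 \omega}}{1024}

Case ω < 0 (upper half-plane, counterclockwise contour ⇒ F(ω) = +2πi·ΣRes):
  Res_{z = 8 i} g(z) = \frac{i \left(8 \omega - 1\right) e^{8 \omega}}{2048} (pole of order 2)
  F(ω) = 2πi·ΣRes = \frac{\pi \left(1 - 8 \omega\right) e^{8 \omega}}{1024}

Both cases combine into a single formula in |ω|:

F(ω) = \frac{\pi \left(8 \left|{\omega}\right| + 1\right) e^{- 8 \left|{\omega}\right|}}{1024}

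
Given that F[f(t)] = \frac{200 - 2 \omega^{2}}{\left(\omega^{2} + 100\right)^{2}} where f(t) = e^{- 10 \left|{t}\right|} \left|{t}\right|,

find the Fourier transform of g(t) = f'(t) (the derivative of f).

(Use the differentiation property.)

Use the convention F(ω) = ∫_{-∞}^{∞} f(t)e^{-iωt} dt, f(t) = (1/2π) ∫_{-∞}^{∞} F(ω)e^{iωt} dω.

F[g](ω) = - \frac{2 i \omega \left(\omega^{2} - 100\right)}{\left(\omega^{2} + 100\right)^{2}}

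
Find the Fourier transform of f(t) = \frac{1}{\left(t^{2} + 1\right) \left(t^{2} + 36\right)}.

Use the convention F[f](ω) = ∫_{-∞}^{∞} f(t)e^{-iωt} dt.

F(ω) = \frac{\pi e^{- \left|{\omega}\right|}}{35} - \frac{\pi e^{- 6 \left|{\omega}\right|}}{210}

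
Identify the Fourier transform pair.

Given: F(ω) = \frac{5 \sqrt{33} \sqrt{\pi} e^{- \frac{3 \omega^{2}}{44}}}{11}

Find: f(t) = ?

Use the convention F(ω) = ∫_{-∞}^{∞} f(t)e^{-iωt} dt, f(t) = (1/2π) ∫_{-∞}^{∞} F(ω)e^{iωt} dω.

f(t) = 5 e^{- \frac{11 t^{2}}{3}}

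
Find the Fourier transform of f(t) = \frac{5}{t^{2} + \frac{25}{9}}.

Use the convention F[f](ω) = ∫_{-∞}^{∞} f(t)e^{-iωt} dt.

F(ω) = 3 \pi e^{- \frac{5 \left|{\omega}\right|}{3}}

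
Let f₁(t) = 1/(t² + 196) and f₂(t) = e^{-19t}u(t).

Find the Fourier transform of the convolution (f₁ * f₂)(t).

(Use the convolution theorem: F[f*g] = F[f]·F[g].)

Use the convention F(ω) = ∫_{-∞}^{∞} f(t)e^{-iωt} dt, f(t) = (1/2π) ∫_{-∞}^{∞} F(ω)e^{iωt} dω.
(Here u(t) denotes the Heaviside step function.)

F[f₁*f₂](ω) = \frac{\pi e^{- 14 \left|{\omega}\right|}}{14 \left(i \omega + 19\right)}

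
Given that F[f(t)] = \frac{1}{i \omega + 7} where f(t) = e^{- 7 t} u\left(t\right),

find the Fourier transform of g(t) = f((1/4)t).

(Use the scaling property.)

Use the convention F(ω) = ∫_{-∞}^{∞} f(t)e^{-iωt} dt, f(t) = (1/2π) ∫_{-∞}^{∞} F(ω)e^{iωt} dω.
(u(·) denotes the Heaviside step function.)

F[g](ω) = \frac{4}{4 i \omega + 7}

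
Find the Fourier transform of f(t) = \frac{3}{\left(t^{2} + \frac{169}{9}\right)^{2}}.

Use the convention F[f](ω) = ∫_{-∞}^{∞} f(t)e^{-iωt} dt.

F(ω) = \frac{27 \pi \left(13 \left|{\omega}\right| + 3\right) e^{- \frac{13 \left|{\omega}\right|}{3}}}{4394}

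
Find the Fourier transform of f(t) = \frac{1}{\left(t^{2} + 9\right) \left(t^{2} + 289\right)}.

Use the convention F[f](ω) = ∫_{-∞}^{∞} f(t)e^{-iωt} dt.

F(ω) = \frac{\pi \left(17 e^{14 \left|{\omega}\right|} - 3\right) e^{- 17 \left|{\omega}\right|}}{14280}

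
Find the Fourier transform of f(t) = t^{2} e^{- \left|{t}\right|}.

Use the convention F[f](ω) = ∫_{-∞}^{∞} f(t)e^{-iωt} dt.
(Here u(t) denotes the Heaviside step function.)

F(ω) = \frac{4 \left(1 - 3 \omega^{2}\right)}{\left(\omega^{2} + 1\right)^{3}}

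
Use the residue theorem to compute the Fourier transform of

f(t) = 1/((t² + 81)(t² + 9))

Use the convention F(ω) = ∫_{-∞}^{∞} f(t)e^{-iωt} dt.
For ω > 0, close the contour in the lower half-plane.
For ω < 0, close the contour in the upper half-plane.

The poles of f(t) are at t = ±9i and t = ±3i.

Let g(z) = f(z)e^{-iωz}; for large |z| the factor e^{-iωz} decays in the lower half-plane when ω > 0 and in the upper half-plane when ω < 0.

Case ω > 0 (lower half-plane, clockwise contour ⇒ F(ω) = -2πi·ΣRes):
  Res_{z = - 9 i} g(z) = - \frac{i e^{- 9 \omega}}{1296}
  Res_{z = - 3 i} g(z) = \frac{i e^{- 3 \omega}}{432}
  F(ω) = -2πi·ΣRes = \frac{\pi \left(3 e^{6 \omega} - 1\right) e^{- 9 \omega}}{648}

Case ω < 0 (upper half-plane, counterclockwise contour ⇒ F(ω) = +2πi·ΣRes):
  Res_{z = 9 i} g(z) = \frac{i e^{9 \omega}}{1296}
  Res_{z = 3 i} g(z) = - \frac{i e^{3 \omega}}{432}
  F(ω) = 2πi·ΣRes = \frac{\pi \left(3 - e^{6 \omega}\right) e^{3 \omega}}{648}

Both cases combine into a single formula in |ω|:

F(ω) = \frac{\pi \left(3 e^{6 \left|{\omega}\right|} - 1\right) e^{- 9 \left|{\omega}\right|}}{648}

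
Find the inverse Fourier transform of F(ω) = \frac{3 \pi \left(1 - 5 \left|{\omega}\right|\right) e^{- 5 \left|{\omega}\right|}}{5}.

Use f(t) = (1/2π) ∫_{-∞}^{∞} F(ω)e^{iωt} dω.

f(t) = \frac{6 t^{2}}{\left(t^{2} + 25\right)^{2}}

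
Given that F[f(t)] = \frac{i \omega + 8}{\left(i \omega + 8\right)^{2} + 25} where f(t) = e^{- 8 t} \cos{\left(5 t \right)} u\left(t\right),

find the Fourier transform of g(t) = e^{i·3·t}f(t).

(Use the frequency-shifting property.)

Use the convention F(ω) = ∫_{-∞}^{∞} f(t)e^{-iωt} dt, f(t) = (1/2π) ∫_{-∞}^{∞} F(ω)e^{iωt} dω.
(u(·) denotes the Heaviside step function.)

F[g](ω) = \frac{i \left(\omega - 3\right) + 8}{\left(i \left(\omega - 3\right) + 8\right)^{2} + 25}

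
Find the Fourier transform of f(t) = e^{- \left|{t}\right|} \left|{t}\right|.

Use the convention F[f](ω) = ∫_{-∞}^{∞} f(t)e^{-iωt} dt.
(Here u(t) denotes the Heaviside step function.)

F(ω) = \frac{2 \left(1 - \omega^{2}\right)}{\left(\omega^{2} + 1\right)^{2}}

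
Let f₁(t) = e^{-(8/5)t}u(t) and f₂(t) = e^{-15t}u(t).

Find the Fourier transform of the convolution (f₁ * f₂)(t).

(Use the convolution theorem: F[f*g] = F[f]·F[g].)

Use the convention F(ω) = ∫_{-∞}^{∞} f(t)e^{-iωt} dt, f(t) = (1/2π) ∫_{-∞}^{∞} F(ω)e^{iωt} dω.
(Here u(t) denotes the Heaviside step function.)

F[f₁*f₂](ω) = \frac{5}{\left(i \omega + 15\right) \left(5 i \omega + 8\right)}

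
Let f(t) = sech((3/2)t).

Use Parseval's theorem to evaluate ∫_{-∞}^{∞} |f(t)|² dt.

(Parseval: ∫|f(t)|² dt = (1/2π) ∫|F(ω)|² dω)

∫|f(t)|² dt = \frac{4}{3}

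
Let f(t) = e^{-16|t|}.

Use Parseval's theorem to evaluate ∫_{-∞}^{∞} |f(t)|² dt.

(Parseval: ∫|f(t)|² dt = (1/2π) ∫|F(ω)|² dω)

∫|f(t)|² dt = \frac{1}{16}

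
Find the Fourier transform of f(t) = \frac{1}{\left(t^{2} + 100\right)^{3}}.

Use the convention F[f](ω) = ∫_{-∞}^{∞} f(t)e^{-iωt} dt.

F(ω) = \frac{\pi \left(100 \omega^{2} + 30 \left|{\omega}\right| + 3\right) e^{- 10 \left|{\omega}\right|}}{800000}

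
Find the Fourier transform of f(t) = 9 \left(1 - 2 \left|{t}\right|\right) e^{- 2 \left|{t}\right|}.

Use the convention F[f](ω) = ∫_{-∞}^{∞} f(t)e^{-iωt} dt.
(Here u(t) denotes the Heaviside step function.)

F(ω) = \frac{72 \omega^{2}}{\left(\omega^{2} + 4\right)^{2}}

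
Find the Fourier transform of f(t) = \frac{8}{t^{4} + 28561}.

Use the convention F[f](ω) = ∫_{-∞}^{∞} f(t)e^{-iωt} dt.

F(ω) = \frac{8 \pi e^{- \frac{13 \sqrt{2} \left|{\omega}\right|}{2}} \sin{\left(\frac{13 \sqrt{2} \left|{\omega}\right|}{2} + \frac{\pi}{4} \right)}}{2197}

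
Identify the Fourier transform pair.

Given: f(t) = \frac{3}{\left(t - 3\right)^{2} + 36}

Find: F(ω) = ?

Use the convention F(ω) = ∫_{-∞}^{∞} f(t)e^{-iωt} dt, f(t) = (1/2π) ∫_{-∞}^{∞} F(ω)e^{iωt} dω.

F(ω) = \frac{\pi e^{- 3 i \omega - 6 \left|{\omega}\right|}}{2}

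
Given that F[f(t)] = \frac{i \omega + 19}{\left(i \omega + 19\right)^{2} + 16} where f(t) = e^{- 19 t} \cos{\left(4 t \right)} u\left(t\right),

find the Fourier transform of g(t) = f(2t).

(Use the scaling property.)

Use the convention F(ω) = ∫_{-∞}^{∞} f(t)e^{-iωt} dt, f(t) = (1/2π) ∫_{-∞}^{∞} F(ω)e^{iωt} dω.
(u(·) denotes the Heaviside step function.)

F[g](ω) = \frac{i \omega + 38}{\left(i \omega + 38\right)^{2} + 64}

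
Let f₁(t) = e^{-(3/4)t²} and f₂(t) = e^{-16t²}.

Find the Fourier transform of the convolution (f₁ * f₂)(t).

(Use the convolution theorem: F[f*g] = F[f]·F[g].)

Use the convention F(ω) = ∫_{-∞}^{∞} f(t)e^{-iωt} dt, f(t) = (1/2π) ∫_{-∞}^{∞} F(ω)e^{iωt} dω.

F[f₁*f₂](ω) = \frac{\sqrt{3} \pi e^{- \frac{67 \omega^{2}}{192}}}{6}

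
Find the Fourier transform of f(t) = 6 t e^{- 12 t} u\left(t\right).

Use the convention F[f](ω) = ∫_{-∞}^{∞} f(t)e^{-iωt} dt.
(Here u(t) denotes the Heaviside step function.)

F(ω) = \frac{6}{\left(i \omega + 12\right)^{2}}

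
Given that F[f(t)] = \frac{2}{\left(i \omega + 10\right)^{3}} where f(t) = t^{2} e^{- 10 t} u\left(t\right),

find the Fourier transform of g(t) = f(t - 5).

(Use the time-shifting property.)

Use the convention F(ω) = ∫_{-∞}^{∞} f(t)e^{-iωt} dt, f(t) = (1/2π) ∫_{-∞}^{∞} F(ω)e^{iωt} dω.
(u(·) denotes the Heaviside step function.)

F[g](ω) = \frac{2 e^{- 5 i \omega}}{\left(i \omega + 10\right)^{3}}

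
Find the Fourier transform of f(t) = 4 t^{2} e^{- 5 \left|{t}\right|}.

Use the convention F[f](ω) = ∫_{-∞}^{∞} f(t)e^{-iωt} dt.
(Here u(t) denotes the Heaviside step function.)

F(ω) = \frac{80 \left(25 - 3 \omega^{2}\right)}{\left(\omega^{2} + 25\right)^{3}}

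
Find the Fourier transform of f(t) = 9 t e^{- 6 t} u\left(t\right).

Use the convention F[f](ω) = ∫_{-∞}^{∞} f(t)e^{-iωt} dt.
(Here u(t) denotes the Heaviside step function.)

F(ω) = \frac{9}{\left(i \omega + 6\right)^{2}}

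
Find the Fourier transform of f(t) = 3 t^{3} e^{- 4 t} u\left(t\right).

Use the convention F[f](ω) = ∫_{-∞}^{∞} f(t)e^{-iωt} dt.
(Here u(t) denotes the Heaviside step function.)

F(ω) = \frac{18}{\left(i \omega + 4\right)^{4}}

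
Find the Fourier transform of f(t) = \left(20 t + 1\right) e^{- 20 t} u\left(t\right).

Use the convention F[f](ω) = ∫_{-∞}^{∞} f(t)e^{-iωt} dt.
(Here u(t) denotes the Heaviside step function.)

F(ω) = \frac{- i \omega - 40}{\omega^{2} - 40 i \omega - 400}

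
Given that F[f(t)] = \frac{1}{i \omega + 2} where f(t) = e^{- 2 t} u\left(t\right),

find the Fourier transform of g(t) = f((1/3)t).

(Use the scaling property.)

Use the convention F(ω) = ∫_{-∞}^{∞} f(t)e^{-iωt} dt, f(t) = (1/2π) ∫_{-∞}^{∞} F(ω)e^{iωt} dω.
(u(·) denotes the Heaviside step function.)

F[g](ω) = \frac{3}{3 i \omega + 2}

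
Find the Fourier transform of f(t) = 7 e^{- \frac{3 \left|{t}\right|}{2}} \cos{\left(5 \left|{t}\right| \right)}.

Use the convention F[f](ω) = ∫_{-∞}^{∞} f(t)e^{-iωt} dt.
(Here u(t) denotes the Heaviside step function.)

F(ω) = \frac{84 \left(4 \omega^{2} + 109\right)}{16 \omega^{4} - 728 \omega^{2} + 11881}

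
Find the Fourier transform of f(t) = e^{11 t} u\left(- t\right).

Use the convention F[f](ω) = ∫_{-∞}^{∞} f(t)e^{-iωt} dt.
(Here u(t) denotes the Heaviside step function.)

F(ω) = \frac{i}{\omega + 11 i}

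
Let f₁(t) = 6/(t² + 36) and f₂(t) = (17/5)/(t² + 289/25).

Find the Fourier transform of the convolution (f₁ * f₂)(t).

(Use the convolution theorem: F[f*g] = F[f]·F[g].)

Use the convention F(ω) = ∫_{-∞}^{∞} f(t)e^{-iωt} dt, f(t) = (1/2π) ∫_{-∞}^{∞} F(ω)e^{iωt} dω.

F[f₁*f₂](ω) = \pi^{2} e^{- \frac{47 \left|{\omega}\right|}{5}}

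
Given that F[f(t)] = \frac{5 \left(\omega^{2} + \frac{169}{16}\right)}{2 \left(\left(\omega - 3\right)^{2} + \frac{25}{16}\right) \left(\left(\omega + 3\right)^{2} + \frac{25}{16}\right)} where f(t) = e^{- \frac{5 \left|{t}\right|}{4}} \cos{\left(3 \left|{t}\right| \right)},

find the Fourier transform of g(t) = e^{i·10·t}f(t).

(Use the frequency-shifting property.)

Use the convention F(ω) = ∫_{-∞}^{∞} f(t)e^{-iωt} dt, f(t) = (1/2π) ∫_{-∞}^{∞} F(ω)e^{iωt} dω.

F[g](ω) = \frac{40 \left(16 \left(\omega - 10\right)^{2} + 169\right)}{\left(16 \left(\omega - 13\right)^{2} + 25\right) \left(16 \left(\omega - 7\right)^{2} + 25\right)}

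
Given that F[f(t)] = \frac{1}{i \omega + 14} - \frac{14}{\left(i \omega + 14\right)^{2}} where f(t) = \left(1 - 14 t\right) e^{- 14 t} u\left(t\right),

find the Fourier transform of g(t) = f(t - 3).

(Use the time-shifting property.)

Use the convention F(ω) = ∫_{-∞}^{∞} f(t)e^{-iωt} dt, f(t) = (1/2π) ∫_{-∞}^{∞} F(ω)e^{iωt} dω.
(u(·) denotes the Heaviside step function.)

F[g](ω) = \frac{i \omega e^{- 3 i \omega}}{- \omega^{2} + 28 i \omega + 196}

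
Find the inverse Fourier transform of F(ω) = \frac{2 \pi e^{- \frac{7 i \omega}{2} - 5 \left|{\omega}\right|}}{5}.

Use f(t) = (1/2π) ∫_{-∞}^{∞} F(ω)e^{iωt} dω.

f(t) = \frac{2}{\left(t - \frac{7}{2}\right)^{2} + 25}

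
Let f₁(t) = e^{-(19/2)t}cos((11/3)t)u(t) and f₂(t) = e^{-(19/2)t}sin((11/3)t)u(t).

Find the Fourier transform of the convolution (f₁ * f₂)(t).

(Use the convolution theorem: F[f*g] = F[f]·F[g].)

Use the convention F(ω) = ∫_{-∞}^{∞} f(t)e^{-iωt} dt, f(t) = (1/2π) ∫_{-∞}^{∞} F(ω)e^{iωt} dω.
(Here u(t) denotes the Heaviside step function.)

F[f₁*f₂](ω) = \frac{2376 \left(2 i \omega + 19\right)}{\left(9 \left(2 i \omega + 19\right)^{2} + 484\right)^{2}}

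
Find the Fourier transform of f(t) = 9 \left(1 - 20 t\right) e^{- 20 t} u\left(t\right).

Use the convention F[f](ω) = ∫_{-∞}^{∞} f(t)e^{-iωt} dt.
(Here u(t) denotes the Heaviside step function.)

F(ω) = \frac{9 i \omega}{- \omega^{2} + 40 i \omega + 400}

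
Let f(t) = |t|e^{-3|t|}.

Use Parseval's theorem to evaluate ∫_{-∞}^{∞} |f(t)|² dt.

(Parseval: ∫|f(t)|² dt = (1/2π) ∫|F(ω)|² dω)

∫|f(t)|² dt = \frac{1}{54}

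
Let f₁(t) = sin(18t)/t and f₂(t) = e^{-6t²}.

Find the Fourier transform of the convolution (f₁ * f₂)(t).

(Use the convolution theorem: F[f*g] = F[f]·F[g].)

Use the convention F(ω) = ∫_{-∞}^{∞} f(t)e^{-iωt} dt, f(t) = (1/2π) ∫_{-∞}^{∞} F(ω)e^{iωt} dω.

F[f₁*f₂](ω) = \begin{cases} \frac{\sqrt{6} \pi^{\frac{3}{2}} e^{- \frac{\omega^{2}}{24}}}{6} & \text{for}\: \omega > -18 \wedge \omega < 18 \\0 & \text{otherwise} \end{cases}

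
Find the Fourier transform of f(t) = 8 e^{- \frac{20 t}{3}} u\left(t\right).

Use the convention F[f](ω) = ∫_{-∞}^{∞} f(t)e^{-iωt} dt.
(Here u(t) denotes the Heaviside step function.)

F(ω) = \frac{24}{3 i \omega + 20}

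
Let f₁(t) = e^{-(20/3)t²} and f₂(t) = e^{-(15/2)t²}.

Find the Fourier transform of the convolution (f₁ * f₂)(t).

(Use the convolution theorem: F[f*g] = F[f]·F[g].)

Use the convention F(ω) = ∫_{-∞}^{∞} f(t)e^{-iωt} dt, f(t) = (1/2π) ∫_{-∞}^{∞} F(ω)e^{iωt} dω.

F[f₁*f₂](ω) = \frac{\sqrt{2} \pi e^{- \frac{17 \omega^{2}}{240}}}{10}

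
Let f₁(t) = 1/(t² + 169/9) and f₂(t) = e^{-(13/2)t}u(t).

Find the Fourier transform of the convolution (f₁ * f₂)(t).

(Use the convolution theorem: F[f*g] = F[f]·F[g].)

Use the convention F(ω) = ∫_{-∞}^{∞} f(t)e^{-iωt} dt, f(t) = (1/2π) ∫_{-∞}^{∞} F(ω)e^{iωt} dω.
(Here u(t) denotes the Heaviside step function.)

F[f₁*f₂](ω) = \frac{6 \pi e^{- \frac{13 \left|{\omega}\right|}{3}}}{13 \left(2 i \omega + 13\right)}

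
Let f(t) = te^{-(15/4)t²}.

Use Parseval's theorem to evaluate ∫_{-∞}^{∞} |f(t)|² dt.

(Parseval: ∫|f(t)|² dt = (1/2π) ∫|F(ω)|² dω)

∫|f(t)|² dt = \frac{\sqrt{30} \sqrt{\pi}}{225}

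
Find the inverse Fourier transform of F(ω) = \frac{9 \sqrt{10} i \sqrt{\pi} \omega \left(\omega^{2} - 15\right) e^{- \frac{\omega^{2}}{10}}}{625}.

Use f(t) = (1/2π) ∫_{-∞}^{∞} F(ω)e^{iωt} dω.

f(t) = 9 t^{3} e^{- \frac{5 t^{2}}{2}}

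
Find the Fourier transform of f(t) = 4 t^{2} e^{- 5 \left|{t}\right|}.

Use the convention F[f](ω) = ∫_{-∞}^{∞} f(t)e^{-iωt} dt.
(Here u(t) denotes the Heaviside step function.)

F(ω) = \frac{80 \left(25 - 3 \omega^{2}\right)}{\left(\omega^{2} + 25\right)^{3}}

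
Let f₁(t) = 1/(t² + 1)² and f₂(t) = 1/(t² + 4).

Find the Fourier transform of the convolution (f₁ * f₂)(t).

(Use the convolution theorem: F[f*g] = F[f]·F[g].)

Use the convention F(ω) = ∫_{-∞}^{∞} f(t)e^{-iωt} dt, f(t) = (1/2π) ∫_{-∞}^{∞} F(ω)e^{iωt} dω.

F[f₁*f₂](ω) = \frac{\pi^{2} \left(\left|{\omega}\right| + 1\right) e^{- 3 \left|{\omega}\right|}}{4}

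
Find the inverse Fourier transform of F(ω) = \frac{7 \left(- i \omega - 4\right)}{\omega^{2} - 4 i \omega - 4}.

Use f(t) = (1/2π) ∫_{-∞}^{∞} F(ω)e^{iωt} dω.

f(t) = 7 \left(2 t + 1\right) e^{- 2 t} u\left(t\right)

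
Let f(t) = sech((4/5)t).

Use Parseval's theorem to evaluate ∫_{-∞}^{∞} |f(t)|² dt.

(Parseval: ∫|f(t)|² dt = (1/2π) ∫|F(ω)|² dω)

∫|f(t)|² dt = \frac{5}{2}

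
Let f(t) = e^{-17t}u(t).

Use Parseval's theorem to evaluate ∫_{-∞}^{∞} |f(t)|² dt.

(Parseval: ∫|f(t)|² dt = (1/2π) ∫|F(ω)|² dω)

∫|f(t)|² dt = \frac{1}{34}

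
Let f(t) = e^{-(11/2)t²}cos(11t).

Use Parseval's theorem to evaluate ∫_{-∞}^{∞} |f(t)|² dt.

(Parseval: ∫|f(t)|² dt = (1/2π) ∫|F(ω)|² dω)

∫|f(t)|² dt = \frac{\sqrt{11} \sqrt{\pi} \left(1 + e^{11}\right)}{22 e^{11}}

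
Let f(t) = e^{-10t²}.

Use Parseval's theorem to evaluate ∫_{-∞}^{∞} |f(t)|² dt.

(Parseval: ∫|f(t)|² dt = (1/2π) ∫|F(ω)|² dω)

∫|f(t)|² dt = \frac{\sqrt{5} \sqrt{\pi}}{10}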